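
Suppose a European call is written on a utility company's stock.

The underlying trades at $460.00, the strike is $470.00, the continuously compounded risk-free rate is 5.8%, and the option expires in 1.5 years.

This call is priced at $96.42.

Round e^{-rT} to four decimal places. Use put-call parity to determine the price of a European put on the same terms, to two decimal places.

$67.27

e^(−rT) = e^(−0.058·1.5) = 0.9167
Put-call parity: C − P = S − K·e^(−rT) = 460 − 470·0.9167 = 460 − 430.8490 = 29.1510
P = C − (C − P) = 96.42 − (29.1510) = 67.2690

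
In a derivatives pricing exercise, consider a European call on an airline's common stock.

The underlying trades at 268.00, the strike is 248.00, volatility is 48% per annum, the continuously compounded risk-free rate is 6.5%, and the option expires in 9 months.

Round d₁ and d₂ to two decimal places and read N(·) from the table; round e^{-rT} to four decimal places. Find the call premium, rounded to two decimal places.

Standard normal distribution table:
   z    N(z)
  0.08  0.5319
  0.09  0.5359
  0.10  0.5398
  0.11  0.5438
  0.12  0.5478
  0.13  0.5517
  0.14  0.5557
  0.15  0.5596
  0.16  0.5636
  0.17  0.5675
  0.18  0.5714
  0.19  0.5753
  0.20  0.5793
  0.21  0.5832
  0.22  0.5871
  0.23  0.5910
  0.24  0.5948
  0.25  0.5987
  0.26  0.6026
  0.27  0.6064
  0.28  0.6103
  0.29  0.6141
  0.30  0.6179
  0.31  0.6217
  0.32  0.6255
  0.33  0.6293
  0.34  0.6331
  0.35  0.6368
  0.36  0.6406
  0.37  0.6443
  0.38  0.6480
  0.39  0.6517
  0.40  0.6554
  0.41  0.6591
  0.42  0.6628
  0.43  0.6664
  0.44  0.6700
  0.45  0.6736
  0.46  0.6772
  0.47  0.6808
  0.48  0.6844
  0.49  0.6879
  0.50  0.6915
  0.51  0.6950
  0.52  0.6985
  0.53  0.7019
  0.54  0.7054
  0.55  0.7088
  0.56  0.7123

58.76

σ√T = 0.48 × 0.8660 = 0.4157
d₁ = [ln(268/248) + (0.065 + ½·0.48²)·0.75] / (σ√T) = (0.0776 + 0.1351) / 0.4157 = 0.5117 ≈ 0.51
d₂ = 0.5117 − 0.4157 = 0.0960 ≈ 0.10
exp(−rT) = exp(−0.065·0.75) = 0.9524
N(d₁) = N(0.51) = 0.6950;  N(d₂) = N(0.10) = 0.5398
C = 268·0.6950 − 248·0.9524·0.5398 = 186.2600 − 127.4982 = 58.7618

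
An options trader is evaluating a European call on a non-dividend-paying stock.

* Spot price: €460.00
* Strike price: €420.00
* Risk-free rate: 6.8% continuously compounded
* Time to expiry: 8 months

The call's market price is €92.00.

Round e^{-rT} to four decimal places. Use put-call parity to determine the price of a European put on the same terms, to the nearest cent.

e^(−rT) = e^(−0.068·0.6667) = 0.9557
Put-call parity: C − P = S − K·e^(−rT) = 460 − 420·0.9557 = 460 − 401.3940 = 58.6060
P = C − (C − P) = 92.00 − (58.6060) = 33.3940

€33.39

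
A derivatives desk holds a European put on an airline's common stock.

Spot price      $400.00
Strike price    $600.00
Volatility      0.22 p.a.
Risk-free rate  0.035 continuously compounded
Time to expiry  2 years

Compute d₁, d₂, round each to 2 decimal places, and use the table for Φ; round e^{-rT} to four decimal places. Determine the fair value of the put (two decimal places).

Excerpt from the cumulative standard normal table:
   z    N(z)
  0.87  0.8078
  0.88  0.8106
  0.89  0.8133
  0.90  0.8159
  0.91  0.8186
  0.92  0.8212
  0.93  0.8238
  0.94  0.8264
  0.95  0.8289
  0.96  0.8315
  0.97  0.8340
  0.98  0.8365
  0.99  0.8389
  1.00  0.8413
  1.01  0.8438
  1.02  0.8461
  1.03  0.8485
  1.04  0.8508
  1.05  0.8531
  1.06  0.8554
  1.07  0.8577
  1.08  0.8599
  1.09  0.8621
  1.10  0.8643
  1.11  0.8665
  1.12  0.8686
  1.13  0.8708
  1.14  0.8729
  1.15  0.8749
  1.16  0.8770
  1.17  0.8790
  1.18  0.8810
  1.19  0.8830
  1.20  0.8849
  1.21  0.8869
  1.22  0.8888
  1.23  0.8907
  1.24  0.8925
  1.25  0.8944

$169.81

T = 2;  σ√T = 0.3111
d₁ = [ln(400/600) + (0.035 + ½·0.22²)·2] / (σ√T) = (-0.4055 + 0.1184) / 0.3111 = -0.9227 → -0.92
d₂ = -0.9227 − 0.3111 = -1.2338 → -1.23
e^(−rT) = e^(−0.035·2) = 0.9324
N(−d₂) = N(1.23) = 0.8907;  N(−d₁) = N(0.92) = 0.8212
P = 600·0.9324·0.8907 − 400·0.8212 = 498.2932 − 328.4800 = 169.8132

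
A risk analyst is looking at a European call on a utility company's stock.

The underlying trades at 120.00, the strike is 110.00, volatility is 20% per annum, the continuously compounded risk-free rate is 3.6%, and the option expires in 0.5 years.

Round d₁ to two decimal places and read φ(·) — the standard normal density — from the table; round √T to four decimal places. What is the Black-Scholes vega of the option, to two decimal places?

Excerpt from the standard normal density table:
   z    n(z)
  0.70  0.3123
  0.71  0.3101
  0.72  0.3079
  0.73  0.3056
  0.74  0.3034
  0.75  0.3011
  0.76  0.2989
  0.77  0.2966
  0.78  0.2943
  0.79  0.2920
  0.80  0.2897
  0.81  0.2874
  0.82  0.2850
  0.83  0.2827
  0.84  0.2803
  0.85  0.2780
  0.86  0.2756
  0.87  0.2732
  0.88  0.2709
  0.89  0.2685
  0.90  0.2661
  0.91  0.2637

24.39

T = 0.5;  σ√T = 0.1414
d₁ = [ln(120/110) + (0.036 + 0.2²/2)·0.5] / 0.1414 = [0.0870 + 0.0280] / 0.1414 = 0.8133 → 0.81
√T = √0.5 = 0.7071
φ(d₁) = φ(0.81) = 0.2874
vega = S·φ(d₁)·√T = 120·0.2874·0.7071 = 24.3865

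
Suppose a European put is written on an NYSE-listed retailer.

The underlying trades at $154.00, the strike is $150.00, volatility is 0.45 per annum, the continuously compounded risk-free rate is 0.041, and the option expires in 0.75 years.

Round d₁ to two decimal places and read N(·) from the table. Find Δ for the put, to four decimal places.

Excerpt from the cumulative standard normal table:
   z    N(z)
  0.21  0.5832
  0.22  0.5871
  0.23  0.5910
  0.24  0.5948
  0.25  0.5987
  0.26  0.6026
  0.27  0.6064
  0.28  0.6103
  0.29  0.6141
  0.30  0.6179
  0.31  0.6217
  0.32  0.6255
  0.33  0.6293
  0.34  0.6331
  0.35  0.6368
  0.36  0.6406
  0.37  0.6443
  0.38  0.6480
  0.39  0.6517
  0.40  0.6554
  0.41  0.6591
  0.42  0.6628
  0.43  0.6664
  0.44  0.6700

σ√T = 0.45 × 0.8660 = 0.3897
ln(S/K) + (r + σ²/2)T = ln(154/150) + (0.041 + 0.45²/2)·0.75 = 0.0263 + 0.1067 = 0.1330
d₁ = 0.1330 / 0.3897 = 0.3413 ≈ 0.34
N(d₁) = N(0.34) = 0.6331
Δ_put = N(d₁) − 1 = 0.6331 − 1 = -0.3669

-0.3669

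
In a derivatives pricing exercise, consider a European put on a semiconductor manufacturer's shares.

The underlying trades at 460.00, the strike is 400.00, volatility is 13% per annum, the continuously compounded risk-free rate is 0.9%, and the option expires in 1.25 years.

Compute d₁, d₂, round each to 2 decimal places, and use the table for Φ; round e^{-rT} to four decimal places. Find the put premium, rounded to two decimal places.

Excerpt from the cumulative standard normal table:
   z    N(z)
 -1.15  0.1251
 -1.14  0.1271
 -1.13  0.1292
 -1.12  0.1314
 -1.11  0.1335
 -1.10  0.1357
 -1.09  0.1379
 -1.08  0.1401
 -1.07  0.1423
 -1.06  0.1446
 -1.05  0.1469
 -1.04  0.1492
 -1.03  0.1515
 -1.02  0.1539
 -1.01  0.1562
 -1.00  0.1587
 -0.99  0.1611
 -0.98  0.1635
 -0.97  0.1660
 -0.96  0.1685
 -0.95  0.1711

4.25

T = 1.25;  σ√T = 0.1453
d₁ = [ln(460/400) + (0.009 + ½·0.13²)·1.25] / (σ√T) = (0.1398 + 0.0218) / 0.1453 = 1.1117 ≈ 1.11
d₂ = 1.1117 − 0.1453 = 0.9663 ≈ 0.97
exp(−rT) = exp(−0.009·1.25) = 0.9888
P = 400·0.9888·N(-0.97) − 460·N(-1.11) = 400·0.9888·0.1660 − 460·0.1335 = 65.6563 − 61.4100 = 4.2463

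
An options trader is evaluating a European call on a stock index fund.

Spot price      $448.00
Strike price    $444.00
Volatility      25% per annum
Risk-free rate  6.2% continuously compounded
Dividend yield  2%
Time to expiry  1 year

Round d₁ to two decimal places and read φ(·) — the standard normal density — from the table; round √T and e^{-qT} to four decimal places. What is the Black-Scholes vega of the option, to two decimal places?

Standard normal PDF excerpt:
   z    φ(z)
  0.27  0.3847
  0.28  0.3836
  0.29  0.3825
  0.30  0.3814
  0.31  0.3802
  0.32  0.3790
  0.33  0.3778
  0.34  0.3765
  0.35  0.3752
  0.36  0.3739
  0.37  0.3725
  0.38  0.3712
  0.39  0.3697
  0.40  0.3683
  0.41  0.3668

165.90

T = 1;  σ√T = 0.2500
d₁ = [ln(448/444) + (0.062 − 0.02 + 0.25²/2)·1] / 0.2500 = [0.0090 + 0.0732] / 0.2500 = 0.3289 → 0.33
√T = √1 = 1.0000
φ(d₁) = φ(0.33) = 0.3778
exp(−qT) = exp(−0.02·1) = 0.9802
vega = S·exp(−qT)·φ(d₁)·√T = 448·0.9802·0.3778·1.0000 = 165.9032
(Vega is the same for a European call and put with the same parameters.)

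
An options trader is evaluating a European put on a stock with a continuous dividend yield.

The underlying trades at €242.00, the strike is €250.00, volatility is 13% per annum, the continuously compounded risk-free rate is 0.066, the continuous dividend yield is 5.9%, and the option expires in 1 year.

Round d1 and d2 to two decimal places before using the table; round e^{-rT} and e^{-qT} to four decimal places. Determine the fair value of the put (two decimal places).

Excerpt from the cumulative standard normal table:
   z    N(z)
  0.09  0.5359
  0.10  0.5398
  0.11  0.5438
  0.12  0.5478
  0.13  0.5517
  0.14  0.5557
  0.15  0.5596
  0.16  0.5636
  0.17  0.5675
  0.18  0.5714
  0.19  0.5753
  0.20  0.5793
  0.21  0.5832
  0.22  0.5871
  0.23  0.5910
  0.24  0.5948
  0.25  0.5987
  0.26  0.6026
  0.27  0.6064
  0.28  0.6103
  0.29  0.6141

T = 1;  σ√T = 0.1300
d₁ = [ln(242/250) + (0.066 − 0.059 + ½·0.13²)·1] / (σ√T) = (-0.0325 + 0.0155) / 0.1300 = -0.1313 ⇒ -0.13
d₂ = -0.1313 − 0.1300 = -0.2613 ⇒ -0.26
e^(−qT) = e^(−0.059·1) = 0.9427;  e^(−rT) = e^(−0.066·1) = 0.9361
N(−d₂) = N(0.26) = 0.6026;  N(−d₁) = N(0.13) = 0.5517
P = 250·0.9361·0.6026 − 242·0.9427·0.5517 = 141.0235 − 125.8612 = 15.1623

€15.16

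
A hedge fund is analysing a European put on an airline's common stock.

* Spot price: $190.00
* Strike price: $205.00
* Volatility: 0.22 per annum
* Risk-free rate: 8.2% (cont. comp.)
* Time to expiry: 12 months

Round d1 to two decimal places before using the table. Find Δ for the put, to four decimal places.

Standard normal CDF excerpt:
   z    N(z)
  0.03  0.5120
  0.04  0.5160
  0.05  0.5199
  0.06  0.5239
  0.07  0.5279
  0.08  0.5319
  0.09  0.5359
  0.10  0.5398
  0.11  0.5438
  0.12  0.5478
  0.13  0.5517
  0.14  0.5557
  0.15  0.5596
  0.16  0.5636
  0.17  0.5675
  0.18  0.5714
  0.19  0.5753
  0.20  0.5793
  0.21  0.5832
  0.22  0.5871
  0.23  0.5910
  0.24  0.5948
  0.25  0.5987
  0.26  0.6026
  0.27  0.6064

-0.4443

σ√T = 0.22·√1 = 0.2200
d₁ = [ln(190/205) + (0.082 + 0.22²/2)·1] / 0.2200 = [-0.0760 + 0.1062] / 0.2200 = 0.1373 which rounds to 0.14
N(d₁) = N(0.14) = 0.5557
Δ_put = N(d₁) − 1 = 0.5557 − 1 = -0.4443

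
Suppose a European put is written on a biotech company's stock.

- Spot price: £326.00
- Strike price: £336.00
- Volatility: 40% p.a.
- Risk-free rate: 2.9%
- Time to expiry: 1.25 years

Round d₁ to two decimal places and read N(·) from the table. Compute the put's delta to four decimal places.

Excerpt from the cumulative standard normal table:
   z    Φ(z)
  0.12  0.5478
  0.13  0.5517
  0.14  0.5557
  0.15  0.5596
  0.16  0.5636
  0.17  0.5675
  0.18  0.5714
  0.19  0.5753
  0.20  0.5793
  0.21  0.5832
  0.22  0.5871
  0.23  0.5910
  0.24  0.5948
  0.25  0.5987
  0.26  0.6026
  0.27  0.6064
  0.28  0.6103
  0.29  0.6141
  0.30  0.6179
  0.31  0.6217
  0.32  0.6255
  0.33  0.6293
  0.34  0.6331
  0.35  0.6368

T = 1.25;  σ√T = 0.4472
d₁ = [ln(326/336) + (0.029 + 0.4²/2)·1.25] / 0.4472 = [-0.0302 + 0.1363] / 0.4472 = 0.2371 → 0.24
N(d₁) = N(0.24) = 0.5948
Δ_put = N(d₁) − 1 = 0.5948 − 1 = -0.4052

-0.4052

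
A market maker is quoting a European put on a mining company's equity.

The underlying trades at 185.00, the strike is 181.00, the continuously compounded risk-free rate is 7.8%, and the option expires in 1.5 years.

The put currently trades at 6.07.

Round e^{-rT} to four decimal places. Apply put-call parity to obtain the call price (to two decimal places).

exp(−rT) = exp(−0.078·1.5) = 0.8896
Put-call parity: C − P = S − K·e^(−rT) = 185 − 181·0.8896 = 185 − 161.0176 = 23.9824
C = P + (C − P) = 6.07 + (23.9824) = 30.0524

30.05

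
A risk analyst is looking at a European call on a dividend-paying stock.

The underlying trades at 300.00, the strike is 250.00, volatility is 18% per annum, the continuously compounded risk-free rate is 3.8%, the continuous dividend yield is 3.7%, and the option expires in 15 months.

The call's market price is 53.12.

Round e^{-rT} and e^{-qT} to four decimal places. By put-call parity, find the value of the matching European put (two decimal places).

5.08

exp(−qT) = exp(−0.037·1.25) = 0.9548;  exp(−rT) = exp(−0.038·1.25) = 0.9536
Put-call parity: C − P = S·e^(−qT) − K·e^(−rT) = 300·0.9548 − 250·0.9536 = 286.4400 − 238.4000 = 48.0400
P = C − (C − P) = 53.12 − (48.0400) = 5.0800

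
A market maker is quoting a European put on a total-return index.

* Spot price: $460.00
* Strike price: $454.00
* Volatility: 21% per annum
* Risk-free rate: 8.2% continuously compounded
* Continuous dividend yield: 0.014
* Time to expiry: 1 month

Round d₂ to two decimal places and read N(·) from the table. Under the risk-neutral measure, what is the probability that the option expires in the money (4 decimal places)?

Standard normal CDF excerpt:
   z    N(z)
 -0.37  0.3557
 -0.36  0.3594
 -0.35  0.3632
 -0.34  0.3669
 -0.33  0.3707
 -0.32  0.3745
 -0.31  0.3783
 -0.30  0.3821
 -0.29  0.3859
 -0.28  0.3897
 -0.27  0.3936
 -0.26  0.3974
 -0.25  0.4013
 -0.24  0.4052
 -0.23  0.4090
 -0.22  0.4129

0.3897

T = 0.08333;  σ√T = 0.0606
d₁ = [ln(460/454) + (0.082 − 0.014 + ½·0.21²)·0.08333] / (σ√T) = (0.0131 + 0.0075) / 0.0606 = 0.3404 ⇒ 0.34
d₂ = 0.3404 − 0.0606 = 0.2797 ⇒ 0.28
Risk-neutral Pr[S_T < K] = N(−d₂) = N(-0.28) = 0.3897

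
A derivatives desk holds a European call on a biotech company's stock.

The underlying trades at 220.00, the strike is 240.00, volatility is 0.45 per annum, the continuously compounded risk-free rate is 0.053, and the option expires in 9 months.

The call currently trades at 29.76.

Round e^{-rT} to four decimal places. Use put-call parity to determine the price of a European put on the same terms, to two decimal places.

e^(−rT) = e^(−0.053·0.75) = 0.9610
Put-call parity: C − P = S − K·e^(−rT) = 220 − 240·0.9610 = 220 − 230.6400 = -10.6400
P = C − (C − P) = 29.76 − (-10.6400) = 40.4000

40.40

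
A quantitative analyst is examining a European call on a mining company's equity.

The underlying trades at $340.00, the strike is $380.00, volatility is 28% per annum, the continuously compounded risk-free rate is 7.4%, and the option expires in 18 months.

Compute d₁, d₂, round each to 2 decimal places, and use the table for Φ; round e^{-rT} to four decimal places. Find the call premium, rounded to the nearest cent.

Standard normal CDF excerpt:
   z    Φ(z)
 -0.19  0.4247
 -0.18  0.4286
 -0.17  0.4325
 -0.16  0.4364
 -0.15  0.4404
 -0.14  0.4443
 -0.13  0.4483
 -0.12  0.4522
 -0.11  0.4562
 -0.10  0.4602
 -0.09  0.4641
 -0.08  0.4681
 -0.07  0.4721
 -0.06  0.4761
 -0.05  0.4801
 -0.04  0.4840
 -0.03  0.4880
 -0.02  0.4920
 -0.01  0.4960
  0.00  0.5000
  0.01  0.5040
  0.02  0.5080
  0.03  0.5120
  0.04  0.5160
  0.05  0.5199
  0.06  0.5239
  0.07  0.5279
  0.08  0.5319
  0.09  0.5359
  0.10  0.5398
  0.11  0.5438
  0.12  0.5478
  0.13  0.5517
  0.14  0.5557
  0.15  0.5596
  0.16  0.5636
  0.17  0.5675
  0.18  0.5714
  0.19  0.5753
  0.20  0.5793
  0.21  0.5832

$45.87

σ√T = 0.28·√1.5 = 0.3429
ln(S/K) + (r + σ²/2)T = ln(340/380) + (0.074 + 0.28²/2)·1.5 = -0.1112 + 0.1698 = 0.0586
d₁ = 0.0586 / 0.3429 = 0.1708 ⇒ 0.17
d₂ = d₁ − σ√T = 0.1708 − 0.3429 = -0.1721 ⇒ -0.17
e^(−rT) = e^(−0.074·1.5) = 0.8949
N(d₁) = N(0.17) = 0.5675;  N(d₂) = N(-0.17) = 0.4325
C = 340·0.5675 − 380·0.8949·0.4325 = 192.9500 − 147.0768 = 45.8732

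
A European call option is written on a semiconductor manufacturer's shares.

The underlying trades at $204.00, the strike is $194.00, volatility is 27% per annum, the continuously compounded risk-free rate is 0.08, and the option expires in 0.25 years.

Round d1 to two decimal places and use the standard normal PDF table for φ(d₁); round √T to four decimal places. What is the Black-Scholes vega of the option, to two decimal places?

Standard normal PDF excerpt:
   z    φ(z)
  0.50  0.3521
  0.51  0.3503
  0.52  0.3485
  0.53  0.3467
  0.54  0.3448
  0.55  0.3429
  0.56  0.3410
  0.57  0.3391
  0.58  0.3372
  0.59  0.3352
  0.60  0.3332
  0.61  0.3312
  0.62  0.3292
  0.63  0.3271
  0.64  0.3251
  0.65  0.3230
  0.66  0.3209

34.19

T = 0.25;  σ√T = 0.1350
d₁ = [ln(204/194) + (0.08 + ½·0.27²)·0.25] / (σ√T) = (0.0503 + 0.0291) / 0.1350 = 0.5880 ≈ 0.59
√T = √0.25 = 0.5000
φ(d₁) = φ(0.59) = 0.3352
vega = S·φ(d₁)·√T = 204·0.3352·0.5000 = 34.1904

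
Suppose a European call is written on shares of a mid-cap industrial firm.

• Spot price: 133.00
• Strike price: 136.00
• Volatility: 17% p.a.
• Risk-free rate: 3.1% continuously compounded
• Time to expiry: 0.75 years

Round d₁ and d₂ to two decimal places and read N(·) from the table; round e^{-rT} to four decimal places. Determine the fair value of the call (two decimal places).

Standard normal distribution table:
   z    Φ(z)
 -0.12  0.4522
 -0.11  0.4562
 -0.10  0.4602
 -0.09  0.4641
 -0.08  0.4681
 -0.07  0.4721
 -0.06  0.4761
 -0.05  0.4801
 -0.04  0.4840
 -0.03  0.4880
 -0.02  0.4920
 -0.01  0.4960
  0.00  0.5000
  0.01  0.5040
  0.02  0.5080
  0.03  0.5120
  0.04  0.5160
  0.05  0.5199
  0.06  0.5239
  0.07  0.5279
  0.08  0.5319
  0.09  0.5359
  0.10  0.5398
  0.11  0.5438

σ√T = 0.17·√0.75 = 0.1472
d₁ = [ln(133/136) + (0.031 + 0.17²/2)·0.75] / 0.1472 = [-0.0223 + 0.0341] / 0.1472 = 0.0800 ≈ 0.08
d₂ = d₁ − σ√T = 0.0800 − 0.1472 = -0.0672 ≈ -0.07
exp(−rT) = exp(−0.031·0.75) = 0.9770
N(d₁) = N(0.08) = 0.5319;  N(d₂) = N(-0.07) = 0.4721
C = 133·0.5319 − 136·0.9770·0.4721 = 70.7427 − 62.7289 = 8.0138

8.01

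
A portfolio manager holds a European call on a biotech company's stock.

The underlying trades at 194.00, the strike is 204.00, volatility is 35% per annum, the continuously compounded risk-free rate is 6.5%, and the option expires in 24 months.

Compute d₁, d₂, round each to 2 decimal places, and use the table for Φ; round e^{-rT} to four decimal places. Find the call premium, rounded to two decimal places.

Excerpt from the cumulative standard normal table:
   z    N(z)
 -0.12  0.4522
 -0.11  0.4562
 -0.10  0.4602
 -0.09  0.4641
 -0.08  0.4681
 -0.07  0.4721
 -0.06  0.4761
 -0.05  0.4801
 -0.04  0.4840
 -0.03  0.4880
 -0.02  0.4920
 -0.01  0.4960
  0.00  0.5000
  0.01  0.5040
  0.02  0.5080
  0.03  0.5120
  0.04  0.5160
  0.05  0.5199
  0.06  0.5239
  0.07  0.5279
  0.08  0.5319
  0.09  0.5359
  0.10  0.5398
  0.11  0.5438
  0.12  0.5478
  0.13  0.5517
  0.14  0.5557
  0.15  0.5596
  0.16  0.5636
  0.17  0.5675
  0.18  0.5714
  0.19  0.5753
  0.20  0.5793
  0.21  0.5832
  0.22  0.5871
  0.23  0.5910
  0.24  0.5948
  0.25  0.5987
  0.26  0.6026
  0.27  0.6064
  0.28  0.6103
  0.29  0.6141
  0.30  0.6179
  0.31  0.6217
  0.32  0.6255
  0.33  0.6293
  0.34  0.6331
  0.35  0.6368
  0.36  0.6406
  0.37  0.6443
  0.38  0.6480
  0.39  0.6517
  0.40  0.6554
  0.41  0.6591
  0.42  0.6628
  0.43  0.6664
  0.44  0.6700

σ√T = 0.35·√2 = 0.4950
ln(S/K) + (r + σ²/2)T = ln(194/204) + (0.065 + 0.35²/2)·2 = -0.0503 + 0.2525 = 0.2022
d₁ = 0.2022 / 0.4950 = 0.4086 → 0.41
d₂ = d₁ − σ√T = 0.4086 − 0.4950 = -0.0864 → -0.09
e^(−rT) = e^(−0.065·2) = 0.8781
N(d₁) = N(0.41) = 0.6591;  N(d₂) = N(-0.09) = 0.4641
C = 194·0.6591 − 204·0.8781·0.4641 = 127.8654 − 83.1353 = 44.7301

44.73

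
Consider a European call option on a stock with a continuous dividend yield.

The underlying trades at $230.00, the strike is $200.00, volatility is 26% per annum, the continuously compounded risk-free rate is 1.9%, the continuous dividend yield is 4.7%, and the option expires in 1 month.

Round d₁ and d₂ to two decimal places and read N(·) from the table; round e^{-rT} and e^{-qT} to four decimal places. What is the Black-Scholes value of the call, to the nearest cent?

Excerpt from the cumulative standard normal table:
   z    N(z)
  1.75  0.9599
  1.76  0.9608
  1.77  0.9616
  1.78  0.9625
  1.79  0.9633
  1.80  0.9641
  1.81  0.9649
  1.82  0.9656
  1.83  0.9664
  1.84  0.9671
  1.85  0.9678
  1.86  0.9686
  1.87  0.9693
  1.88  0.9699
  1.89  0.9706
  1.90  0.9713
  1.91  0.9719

σ√T = 0.26·√0.08333 = 0.0751
d₁ = [ln(230/200) + (0.019 − 0.047 + ½·0.26²)·0.08333] / (σ√T) = (0.1398 + 0.0005) / 0.0751 = 1.8686 which rounds to 1.87
d₂ = 1.8686 − 0.0751 = 1.7935 which rounds to 1.79
e^(−qT) = e^(−0.047·0.08333) = 0.9961;  e^(−rT) = e^(−0.019·0.08333) = 0.9984
C = 230·0.9961·N(1.87) − 200·0.9984·N(1.79) = 230·0.9961·0.9693 − 200·0.9984·0.9633 = 222.0695 − 192.3517 = 29.7178

$29.72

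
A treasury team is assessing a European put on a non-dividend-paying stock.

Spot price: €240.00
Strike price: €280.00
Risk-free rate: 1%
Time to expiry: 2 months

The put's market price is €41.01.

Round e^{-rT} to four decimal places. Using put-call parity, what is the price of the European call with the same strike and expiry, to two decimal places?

€1.49

e^(−rT) = e^(−0.01·0.1667) = 0.9983
Put-call parity: C − P = S − K·e^(−rT) = 240 − 280·0.9983 = 240 − 279.5240 = -39.5240
C = P + (C − P) = 41.01 + (-39.5240) = 1.4860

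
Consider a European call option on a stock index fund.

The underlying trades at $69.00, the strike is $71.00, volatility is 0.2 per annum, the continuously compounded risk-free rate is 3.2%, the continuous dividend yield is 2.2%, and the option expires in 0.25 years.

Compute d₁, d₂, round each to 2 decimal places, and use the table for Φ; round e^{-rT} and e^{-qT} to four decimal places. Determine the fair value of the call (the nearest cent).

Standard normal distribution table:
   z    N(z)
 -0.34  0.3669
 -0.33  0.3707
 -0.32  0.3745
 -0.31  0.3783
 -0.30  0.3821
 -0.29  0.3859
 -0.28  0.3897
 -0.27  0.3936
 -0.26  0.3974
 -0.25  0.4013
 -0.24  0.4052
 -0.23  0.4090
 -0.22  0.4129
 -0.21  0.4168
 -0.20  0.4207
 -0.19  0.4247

$1.96

σ√T = 0.2·√0.25 = 0.1000
ln(S/K) + (r − q + σ²/2)T = ln(69/71) + (0.032 − 0.022 + 0.2²/2)·0.25 = -0.0286 + 0.0075 = -0.0211
d₁ = -0.0211 / 0.1000 = -0.2107 ⇒ -0.21
d₂ = d₁ − σ√T = -0.2107 − 0.1000 = -0.3107 ⇒ -0.31
e^(−qT) = e^(−0.022·0.25) = 0.9945;  e^(−rT) = e^(−0.032·0.25) = 0.9920
N(d₁) = N(-0.21) = 0.4168;  N(d₂) = N(-0.31) = 0.3783
C = 69·0.9945·0.4168 − 71·0.9920·0.3783 = 28.6010 − 26.6444 = 1.9566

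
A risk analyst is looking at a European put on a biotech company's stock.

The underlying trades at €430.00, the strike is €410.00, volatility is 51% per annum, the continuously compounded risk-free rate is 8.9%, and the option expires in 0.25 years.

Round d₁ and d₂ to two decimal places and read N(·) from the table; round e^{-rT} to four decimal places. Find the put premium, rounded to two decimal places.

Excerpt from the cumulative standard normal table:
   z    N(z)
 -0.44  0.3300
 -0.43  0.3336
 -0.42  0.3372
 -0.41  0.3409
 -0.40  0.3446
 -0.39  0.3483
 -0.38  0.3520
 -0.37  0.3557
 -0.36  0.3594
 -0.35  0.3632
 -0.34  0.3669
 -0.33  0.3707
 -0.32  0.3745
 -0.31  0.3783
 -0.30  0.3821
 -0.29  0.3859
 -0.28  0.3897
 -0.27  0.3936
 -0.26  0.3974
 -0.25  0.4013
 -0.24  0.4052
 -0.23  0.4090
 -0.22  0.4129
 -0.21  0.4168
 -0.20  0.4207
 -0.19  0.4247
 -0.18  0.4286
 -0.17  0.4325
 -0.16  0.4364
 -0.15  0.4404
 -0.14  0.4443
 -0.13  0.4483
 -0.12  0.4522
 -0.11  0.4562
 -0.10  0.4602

σ√T = 0.51 × 0.5000 = 0.2550
d₁ = [ln(430/410) + (0.089 + 0.51²/2)·0.25] / 0.2550 = [0.0476 + 0.0548] / 0.2550 = 0.4015 which rounds to 0.40
d₂ = d₁ − σ√T = 0.4015 − 0.2550 = 0.1465 which rounds to 0.15
e^(−rT) = e^(−0.089·0.25) = 0.9780
N(−d₂) = N(-0.15) = 0.4404;  N(−d₁) = N(-0.40) = 0.3446
P = 410·0.9780·0.4404 − 430·0.3446 = 176.5916 − 148.1780 = 28.4136

€28.41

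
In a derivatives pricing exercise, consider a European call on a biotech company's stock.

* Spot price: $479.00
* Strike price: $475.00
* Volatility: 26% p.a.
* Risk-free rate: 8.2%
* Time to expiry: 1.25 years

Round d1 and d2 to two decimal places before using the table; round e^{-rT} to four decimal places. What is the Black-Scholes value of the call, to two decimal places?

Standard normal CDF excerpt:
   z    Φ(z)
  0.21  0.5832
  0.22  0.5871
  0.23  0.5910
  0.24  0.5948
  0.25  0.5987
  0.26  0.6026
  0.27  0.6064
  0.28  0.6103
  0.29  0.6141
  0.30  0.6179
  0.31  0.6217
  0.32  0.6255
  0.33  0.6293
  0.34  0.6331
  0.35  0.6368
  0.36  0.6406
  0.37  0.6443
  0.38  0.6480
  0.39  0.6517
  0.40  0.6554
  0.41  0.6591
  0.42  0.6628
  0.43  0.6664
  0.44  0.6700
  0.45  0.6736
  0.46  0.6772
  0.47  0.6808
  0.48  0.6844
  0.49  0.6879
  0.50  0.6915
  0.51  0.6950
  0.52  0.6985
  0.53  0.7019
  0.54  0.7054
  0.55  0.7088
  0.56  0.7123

σ√T = 0.26 × 1.1180 = 0.2907
d₁ = [ln(479/475) + (0.082 + ½·0.26²)·1.25] / (σ√T) = (0.0084 + 0.1448) / 0.2907 = 0.5268 ⇒ 0.53
d₂ = 0.5268 − 0.2907 = 0.2361 ⇒ 0.24
exp(−rT) = exp(−0.082·1.25) = 0.9026
C = 479·N(0.53) − 475·0.9026·N(0.24) = 479·0.7019 − 475·0.9026·0.5948 = 336.2101 − 255.0116 = 81.1985

$81.20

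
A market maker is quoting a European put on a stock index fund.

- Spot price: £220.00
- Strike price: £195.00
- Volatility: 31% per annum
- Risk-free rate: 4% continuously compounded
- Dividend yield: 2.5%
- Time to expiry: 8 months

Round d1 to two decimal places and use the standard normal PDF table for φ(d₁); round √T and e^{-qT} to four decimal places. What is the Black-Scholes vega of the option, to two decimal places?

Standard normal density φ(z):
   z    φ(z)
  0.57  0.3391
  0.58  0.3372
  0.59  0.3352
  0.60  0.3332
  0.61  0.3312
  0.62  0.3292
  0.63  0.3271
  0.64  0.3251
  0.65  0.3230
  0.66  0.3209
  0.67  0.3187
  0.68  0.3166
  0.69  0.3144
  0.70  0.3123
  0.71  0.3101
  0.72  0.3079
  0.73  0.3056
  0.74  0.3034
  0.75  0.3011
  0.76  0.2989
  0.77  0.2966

T = 0.6667;  σ√T = 0.2531
d₁ = [ln(220/195) + (0.04 − 0.025 + 0.31²/2)·0.6667] / 0.2531 = [0.1206 + 0.0420] / 0.2531 = 0.6426 → 0.64
√T = √0.6667 = 0.8165
φ(d₁) = φ(0.64) = 0.3251
e^(−qT) = e^(−0.025·0.6667) = 0.9835
vega = S·e^(−qT)·φ(d₁)·√T = 220·0.9835·0.3251·0.8165 = 57.4342

57.43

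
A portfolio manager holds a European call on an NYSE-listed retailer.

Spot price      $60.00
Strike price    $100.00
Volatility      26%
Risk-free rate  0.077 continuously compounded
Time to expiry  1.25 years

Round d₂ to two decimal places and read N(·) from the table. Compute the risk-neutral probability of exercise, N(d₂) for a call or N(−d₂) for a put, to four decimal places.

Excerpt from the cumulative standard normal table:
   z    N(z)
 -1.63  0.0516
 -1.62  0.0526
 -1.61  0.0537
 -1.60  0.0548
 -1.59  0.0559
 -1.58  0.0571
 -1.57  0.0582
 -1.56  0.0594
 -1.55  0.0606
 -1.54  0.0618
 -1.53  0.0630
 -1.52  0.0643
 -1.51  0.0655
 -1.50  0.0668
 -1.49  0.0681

σ√T = 0.26 × 1.1180 = 0.2907
d₁ = [ln(60/100) + (0.077 + 0.26²/2)·1.25] / 0.2907 = [-0.5108 + 0.1385] / 0.2907 = -1.2808 ≈ -1.28
d₂ = d₁ − σ√T = -1.2808 − 0.2907 = -1.5715 ≈ -1.57
Risk-neutral Pr[S_T > K] = N(d₂) = N(-1.57) = 0.0582

0.0582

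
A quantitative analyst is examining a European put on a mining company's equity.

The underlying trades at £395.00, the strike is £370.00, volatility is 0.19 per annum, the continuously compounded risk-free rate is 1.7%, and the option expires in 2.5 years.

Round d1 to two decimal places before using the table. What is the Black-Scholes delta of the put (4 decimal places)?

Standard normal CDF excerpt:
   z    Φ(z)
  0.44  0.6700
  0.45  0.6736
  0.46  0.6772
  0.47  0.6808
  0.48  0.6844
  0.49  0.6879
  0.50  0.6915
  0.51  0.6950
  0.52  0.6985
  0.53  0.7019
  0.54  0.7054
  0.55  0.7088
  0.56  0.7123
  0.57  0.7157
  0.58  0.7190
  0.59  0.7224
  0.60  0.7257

σ√T = 0.19 × 1.5811 = 0.3004
d₁ = [ln(395/370) + (0.017 + 0.19²/2)·2.5] / 0.3004 = [0.0654 + 0.0876] / 0.3004 = 0.5093 ⇒ 0.51
N(d₁) = N(0.51) = 0.6950
Δ_put = N(d₁) − 1 = 0.6950 − 1 = -0.3050

-0.3050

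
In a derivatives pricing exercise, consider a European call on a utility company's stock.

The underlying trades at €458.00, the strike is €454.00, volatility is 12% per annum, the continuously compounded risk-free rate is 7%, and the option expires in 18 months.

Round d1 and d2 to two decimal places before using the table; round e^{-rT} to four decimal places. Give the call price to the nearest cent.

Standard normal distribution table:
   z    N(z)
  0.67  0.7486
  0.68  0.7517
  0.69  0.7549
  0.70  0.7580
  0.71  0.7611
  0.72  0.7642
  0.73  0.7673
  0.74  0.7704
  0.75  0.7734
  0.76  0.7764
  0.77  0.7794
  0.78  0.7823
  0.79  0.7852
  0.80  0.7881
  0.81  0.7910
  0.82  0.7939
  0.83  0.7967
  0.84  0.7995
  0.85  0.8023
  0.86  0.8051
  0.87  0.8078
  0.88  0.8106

σ√T = 0.12·√1.5 = 0.1470
d₁ = [ln(458/454) + (0.07 + ½·0.12²)·1.5] / (σ√T) = (0.0088 + 0.1158) / 0.1470 = 0.8476 ≈ 0.85
d₂ = 0.8476 − 0.1470 = 0.7006 ≈ 0.70
exp(−rT) = exp(−0.07·1.5) = 0.9003
N(d₁) = N(0.85) = 0.8023;  N(d₂) = N(0.70) = 0.7580
C = 458·0.8023 − 454·0.9003·0.7580 = 367.4534 − 309.8220 = 57.6314

€57.63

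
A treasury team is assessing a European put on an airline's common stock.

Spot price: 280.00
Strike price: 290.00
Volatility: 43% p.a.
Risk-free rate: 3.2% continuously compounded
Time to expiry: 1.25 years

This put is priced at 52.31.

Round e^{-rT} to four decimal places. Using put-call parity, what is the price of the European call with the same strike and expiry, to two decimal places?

53.68

e^(−rT) = e^(−0.032·1.25) = 0.9608
Put-call parity: C − P = S − K·e^(−rT) = 280 − 290·0.9608 = 280 − 278.6320 = 1.3680
C = P + (C − P) = 52.31 + (1.3680) = 53.6780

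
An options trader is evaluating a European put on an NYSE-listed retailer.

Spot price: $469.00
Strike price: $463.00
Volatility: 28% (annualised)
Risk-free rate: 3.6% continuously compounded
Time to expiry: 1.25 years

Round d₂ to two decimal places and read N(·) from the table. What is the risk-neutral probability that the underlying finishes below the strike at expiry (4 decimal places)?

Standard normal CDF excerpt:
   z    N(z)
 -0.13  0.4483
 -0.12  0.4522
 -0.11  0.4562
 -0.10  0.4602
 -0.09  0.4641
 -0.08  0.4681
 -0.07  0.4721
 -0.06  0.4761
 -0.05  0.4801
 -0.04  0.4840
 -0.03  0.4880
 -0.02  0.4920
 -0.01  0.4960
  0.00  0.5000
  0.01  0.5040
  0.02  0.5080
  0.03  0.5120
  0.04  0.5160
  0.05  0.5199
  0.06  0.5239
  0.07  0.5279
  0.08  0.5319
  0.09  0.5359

T = 1.25;  σ√T = 0.3130
d₁ = [ln(469/463) + (0.036 + 0.28²/2)·1.25] / 0.3130 = [0.0129 + 0.0940] / 0.3130 = 0.3414 ⇒ 0.34
d₂ = d₁ − σ√T = 0.3414 − 0.3130 = 0.0284 ⇒ 0.03
Pr(exercise) under Q = N(−d₂) = N(-0.03) = 0.4880

0.4880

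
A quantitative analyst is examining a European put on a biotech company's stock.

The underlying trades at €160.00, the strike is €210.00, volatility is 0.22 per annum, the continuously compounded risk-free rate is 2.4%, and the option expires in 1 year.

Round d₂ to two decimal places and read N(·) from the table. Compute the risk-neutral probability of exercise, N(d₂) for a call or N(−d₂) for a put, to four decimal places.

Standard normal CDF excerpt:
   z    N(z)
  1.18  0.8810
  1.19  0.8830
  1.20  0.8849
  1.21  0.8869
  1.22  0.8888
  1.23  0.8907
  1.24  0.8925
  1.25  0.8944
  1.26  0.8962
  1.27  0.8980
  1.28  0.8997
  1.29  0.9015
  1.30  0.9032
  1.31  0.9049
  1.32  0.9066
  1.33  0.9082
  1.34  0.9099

0.8925

T = 1;  σ√T = 0.2200
d₁ = [ln(160/210) + (0.024 + 0.22²/2)·1] / 0.2200 = [-0.2719 + 0.0482] / 0.2200 = -1.0170 which rounds to -1.02
d₂ = d₁ − σ√T = -1.0170 − 0.2200 = -1.2370 which rounds to -1.24
Risk-neutral Pr[S_T < K] = N(−d₂) = N(1.24) = 0.8925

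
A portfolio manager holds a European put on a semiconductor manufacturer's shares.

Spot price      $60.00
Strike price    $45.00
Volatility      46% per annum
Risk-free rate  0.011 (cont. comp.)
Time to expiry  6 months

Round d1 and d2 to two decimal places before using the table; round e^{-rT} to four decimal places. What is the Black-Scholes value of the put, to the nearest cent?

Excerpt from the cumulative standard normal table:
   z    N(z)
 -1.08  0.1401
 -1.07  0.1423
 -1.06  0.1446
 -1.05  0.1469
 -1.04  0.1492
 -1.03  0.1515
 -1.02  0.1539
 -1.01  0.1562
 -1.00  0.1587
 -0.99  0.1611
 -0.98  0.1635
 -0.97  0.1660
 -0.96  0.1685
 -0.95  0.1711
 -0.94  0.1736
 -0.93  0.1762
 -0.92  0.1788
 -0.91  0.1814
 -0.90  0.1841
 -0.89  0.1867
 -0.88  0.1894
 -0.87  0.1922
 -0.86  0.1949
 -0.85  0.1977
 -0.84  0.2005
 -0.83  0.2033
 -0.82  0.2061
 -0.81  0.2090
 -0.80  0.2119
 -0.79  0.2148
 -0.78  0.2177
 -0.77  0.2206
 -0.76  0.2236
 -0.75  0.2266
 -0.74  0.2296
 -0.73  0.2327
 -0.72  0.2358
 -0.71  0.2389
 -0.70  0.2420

$1.60

σ√T = 0.46 × 0.7071 = 0.3253
ln(S/K) + (r + σ²/2)T = ln(60/45) + (0.011 + 0.46²/2)·0.5 = 0.2877 + 0.0584 = 0.3461
d₁ = 0.3461 / 0.3253 = 1.0640 ⇒ 1.06
d₂ = d₁ − σ√T = 1.0640 − 0.3253 = 0.7387 ⇒ 0.74
exp(−rT) = exp(−0.011·0.5) = 0.9945
P = 45·0.9945·N(-0.74) − 60·N(-1.06) = 45·0.9945·0.2296 − 60·0.1446 = 10.2752 − 8.6760 = 1.5992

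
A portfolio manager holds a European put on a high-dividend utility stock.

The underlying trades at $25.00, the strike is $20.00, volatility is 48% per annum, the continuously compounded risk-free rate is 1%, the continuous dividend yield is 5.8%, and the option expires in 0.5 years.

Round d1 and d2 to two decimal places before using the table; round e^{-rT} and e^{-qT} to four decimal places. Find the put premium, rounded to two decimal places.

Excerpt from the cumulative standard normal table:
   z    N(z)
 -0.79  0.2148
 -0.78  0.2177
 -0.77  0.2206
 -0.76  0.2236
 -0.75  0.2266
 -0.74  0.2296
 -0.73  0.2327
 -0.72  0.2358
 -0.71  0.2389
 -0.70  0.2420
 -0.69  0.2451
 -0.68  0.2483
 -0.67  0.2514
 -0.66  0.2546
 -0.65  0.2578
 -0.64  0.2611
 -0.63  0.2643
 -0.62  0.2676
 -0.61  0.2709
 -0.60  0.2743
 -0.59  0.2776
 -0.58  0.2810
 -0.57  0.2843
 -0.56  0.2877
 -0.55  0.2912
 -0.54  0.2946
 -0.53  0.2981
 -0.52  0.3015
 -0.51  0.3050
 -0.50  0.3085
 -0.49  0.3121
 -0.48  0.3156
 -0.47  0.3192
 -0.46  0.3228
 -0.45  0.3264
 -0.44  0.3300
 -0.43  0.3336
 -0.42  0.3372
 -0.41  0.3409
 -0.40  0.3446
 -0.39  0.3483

T = 0.5;  σ√T = 0.3394
d₁ = [ln(25/20) + (0.01 − 0.058 + ½·0.48²)·0.5] / (σ√T) = (0.2231 + 0.0336) / 0.3394 = 0.7564 ⇒ 0.76
d₂ = 0.7564 − 0.3394 = 0.4170 ⇒ 0.42
exp(−qT) = exp(−0.058·0.5) = 0.9714;  exp(−rT) = exp(−0.01·0.5) = 0.9950
N(−d₂) = N(-0.42) = 0.3372;  N(−d₁) = N(-0.76) = 0.2236
P = 20·0.9950·0.3372 − 25·0.9714·0.2236 = 6.7103 − 5.4301 = 1.2802

$1.28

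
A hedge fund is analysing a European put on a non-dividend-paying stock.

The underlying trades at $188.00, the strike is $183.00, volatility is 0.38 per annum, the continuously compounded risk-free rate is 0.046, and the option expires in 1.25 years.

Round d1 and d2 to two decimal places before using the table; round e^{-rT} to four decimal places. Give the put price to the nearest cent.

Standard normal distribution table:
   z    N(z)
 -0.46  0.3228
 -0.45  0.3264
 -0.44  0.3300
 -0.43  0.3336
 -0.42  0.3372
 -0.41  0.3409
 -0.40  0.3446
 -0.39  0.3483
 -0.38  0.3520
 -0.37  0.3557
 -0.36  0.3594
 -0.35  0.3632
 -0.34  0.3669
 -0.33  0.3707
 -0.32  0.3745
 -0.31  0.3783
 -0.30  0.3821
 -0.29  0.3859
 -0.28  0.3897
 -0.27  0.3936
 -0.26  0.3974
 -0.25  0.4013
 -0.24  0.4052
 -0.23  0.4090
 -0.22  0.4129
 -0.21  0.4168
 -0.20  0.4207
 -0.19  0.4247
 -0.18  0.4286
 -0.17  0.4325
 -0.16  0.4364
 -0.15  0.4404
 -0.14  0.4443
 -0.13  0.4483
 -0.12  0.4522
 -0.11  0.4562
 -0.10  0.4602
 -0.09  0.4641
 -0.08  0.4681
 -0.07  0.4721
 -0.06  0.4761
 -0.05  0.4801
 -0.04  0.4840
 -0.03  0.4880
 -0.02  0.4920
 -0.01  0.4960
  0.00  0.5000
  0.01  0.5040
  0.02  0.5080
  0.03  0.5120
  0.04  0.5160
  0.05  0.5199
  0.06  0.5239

σ√T = 0.38·√1.25 = 0.4249
ln(S/K) + (r + σ²/2)T = ln(188/183) + (0.046 + 0.38²/2)·1.25 = 0.0270 + 0.1477 = 0.1747
d₁ = 0.1747 / 0.4249 = 0.4112 which rounds to 0.41
d₂ = d₁ − σ√T = 0.4112 − 0.4249 = -0.0136 which rounds to -0.01
e^(−rT) = e^(−0.046·1.25) = 0.9441
N(−d₂) = N(0.01) = 0.5040;  N(−d₁) = N(-0.41) = 0.3409
P = 183·0.9441·0.5040 − 188·0.3409 = 87.0762 − 64.0892 = 22.9870

$22.99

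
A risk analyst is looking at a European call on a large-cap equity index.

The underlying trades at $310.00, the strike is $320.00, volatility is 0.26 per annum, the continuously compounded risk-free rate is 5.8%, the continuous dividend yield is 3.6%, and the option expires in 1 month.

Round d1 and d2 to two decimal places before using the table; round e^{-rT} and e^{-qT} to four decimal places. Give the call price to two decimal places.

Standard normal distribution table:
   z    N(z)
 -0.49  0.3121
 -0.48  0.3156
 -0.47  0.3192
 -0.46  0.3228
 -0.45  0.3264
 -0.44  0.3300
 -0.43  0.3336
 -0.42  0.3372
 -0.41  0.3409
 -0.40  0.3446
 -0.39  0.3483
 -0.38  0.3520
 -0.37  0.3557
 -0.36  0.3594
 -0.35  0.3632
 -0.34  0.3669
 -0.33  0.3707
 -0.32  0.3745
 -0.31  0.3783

σ√T = 0.26·√0.08333 = 0.0751
d₁ = [ln(310/320) + (0.058 − 0.036 + 0.26²/2)·0.08333] / 0.0751 = [-0.0317 + 0.0047] / 0.0751 = -0.3610 ⇒ -0.36
d₂ = d₁ − σ√T = -0.3610 − 0.0751 = -0.4361 ⇒ -0.44
exp(−qT) = exp(−0.036·0.08333) = 0.9970;  exp(−rT) = exp(−0.058·0.08333) = 0.9952
N(d₁) = N(-0.36) = 0.3594;  N(d₂) = N(-0.44) = 0.3300
C = 310·0.9970·0.3594 − 320·0.9952·0.3300 = 111.0798 − 105.0931 = 5.9866

$5.99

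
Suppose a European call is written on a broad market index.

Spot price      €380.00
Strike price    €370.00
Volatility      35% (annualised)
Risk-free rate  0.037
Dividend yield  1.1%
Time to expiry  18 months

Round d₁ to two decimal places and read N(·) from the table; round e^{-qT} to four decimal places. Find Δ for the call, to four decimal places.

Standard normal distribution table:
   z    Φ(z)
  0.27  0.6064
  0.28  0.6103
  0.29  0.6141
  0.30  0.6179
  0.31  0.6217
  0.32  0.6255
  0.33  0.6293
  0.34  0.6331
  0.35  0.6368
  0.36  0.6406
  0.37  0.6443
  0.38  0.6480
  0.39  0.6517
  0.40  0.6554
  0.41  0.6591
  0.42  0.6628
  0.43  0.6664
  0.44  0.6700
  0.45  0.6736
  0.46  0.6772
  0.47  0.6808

0.6337

σ√T = 0.35·√1.5 = 0.4287
d₁ = [ln(380/370) + (0.037 − 0.011 + 0.35²/2)·1.5] / 0.4287 = [0.0267 + 0.1309] / 0.4287 = 0.3675 ≈ 0.37
N(d₁) = N(0.37) = 0.6443
Δ_call = exp(−qT)·N(d₁) = 0.9836·0.6443 = 0.6337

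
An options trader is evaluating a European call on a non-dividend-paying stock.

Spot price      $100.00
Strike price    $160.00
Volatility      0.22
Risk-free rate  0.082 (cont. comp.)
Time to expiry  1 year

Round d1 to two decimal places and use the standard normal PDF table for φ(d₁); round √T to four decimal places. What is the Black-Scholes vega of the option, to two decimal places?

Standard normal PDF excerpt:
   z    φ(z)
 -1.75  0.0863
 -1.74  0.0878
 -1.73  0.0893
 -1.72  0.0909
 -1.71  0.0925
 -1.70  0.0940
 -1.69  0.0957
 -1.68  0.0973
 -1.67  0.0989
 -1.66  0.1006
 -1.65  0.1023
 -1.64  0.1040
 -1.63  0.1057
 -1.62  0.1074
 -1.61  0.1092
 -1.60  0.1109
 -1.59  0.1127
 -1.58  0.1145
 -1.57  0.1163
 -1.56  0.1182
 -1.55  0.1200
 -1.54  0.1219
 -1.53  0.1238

10.23

σ√T = 0.22 × 1.0000 = 0.2200
ln(S/K) + (r + σ²/2)T = ln(100/160) + (0.082 + 0.22²/2)·1 = -0.4700 + 0.1062 = -0.3638
d₁ = -0.3638 / 0.2200 = -1.6537 ≈ -1.65
√T = √1 = 1.0000
φ(d₁) = φ(-1.65) = 0.1023
vega = S·φ(d₁)·√T = 100·0.1023·1.0000 = 10.2300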